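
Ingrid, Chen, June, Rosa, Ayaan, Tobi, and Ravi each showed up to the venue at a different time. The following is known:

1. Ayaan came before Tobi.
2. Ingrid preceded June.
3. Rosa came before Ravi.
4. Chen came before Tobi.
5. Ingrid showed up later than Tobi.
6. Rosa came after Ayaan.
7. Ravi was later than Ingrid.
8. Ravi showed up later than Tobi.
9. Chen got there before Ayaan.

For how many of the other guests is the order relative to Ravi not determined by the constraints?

Forced before Ravi: Ayaan, Chen, Ingrid, Rosa, and Tobi.
That leaves June with no forced order relative to Ravi — 1.

1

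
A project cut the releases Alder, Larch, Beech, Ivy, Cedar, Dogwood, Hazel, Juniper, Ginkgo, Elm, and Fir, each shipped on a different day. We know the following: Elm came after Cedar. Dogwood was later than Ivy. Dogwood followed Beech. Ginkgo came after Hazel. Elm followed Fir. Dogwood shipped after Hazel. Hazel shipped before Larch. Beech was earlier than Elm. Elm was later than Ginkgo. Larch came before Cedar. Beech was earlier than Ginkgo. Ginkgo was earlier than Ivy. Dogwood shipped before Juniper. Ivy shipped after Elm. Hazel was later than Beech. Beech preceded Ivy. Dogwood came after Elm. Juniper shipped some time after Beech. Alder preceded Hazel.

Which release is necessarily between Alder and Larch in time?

Tracing the constraints gives Alder → Hazel → Larch, so Hazel sits after Alder and before Larch.
No other release is forced both after Alder and before Larch.

Hazel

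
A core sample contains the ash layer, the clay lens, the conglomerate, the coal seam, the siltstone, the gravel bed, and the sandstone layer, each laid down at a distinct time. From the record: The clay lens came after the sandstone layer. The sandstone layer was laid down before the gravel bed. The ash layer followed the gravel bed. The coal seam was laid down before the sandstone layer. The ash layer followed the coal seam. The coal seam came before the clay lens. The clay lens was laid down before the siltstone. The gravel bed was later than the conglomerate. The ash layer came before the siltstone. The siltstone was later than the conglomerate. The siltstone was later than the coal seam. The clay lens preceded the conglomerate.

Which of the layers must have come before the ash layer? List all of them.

the clay lens, the coal seam, the conglomerate, the gravel bed, the sandstone layer

Directly stated before the ash layer: the coal seam and the gravel bed.
The clay lens reaches the ash layer via the clay lens → the conglomerate → the gravel bed → the ash layer.
The conglomerate reaches the ash layer via the conglomerate → the gravel bed → the ash layer.
The sandstone layer reaches the ash layer via the sandstone layer → the gravel bed → the ash layer.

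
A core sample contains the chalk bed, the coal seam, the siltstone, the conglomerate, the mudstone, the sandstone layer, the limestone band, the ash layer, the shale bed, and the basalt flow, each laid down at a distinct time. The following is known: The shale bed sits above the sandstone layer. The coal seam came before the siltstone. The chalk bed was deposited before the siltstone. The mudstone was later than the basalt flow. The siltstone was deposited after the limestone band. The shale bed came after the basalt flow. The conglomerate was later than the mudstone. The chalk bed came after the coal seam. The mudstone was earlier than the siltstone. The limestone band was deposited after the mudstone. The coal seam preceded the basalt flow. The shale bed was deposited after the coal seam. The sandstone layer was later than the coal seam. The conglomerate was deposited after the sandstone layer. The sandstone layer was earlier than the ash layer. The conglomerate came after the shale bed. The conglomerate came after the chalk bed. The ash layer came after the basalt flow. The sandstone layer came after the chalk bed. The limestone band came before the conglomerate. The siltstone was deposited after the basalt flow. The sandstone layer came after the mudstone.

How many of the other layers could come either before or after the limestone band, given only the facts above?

Forced before the limestone band: the basalt flow, the coal seam, and the mudstone; forced after the limestone band: the conglomerate and the siltstone.
That leaves the ash layer, the chalk bed, the sandstone layer, and the shale bed with no forced order relative to the limestone band — 4.

4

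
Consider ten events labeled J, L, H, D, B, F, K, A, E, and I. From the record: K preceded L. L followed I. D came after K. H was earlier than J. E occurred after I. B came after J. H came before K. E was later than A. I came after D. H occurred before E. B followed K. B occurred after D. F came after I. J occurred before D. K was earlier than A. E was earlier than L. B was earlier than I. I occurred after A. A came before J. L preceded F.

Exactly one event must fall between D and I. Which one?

B

Tracing the constraints gives D → B → I, so B sits after D and before I.
No other event is forced both after D and before I.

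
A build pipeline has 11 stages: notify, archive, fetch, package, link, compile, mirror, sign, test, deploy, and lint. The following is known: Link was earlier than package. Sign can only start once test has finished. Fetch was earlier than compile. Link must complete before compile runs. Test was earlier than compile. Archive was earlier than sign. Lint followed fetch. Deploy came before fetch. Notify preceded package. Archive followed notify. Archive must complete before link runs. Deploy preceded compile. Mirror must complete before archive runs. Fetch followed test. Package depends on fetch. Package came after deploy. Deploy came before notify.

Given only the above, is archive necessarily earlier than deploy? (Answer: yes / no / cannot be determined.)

no

Tracing the constraints gives deploy → notify → archive, so deploy must come before archive.
That means archive cannot be before deploy.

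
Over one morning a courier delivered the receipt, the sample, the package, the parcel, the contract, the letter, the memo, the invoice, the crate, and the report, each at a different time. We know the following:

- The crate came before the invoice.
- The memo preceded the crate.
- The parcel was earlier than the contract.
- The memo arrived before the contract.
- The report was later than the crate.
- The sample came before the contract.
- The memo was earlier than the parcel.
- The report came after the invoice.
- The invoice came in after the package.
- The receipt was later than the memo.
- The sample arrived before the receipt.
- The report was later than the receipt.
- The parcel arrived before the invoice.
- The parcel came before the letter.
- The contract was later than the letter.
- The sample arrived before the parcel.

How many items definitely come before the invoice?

5

Directly stated before the invoice: the crate, the package, and the parcel.
The memo reaches the invoice via the memo → the parcel → the invoice.
The sample reaches the invoice via the sample → the parcel → the invoice.
That's the crate, the memo, the package, the parcel, and the sample — 5 in all.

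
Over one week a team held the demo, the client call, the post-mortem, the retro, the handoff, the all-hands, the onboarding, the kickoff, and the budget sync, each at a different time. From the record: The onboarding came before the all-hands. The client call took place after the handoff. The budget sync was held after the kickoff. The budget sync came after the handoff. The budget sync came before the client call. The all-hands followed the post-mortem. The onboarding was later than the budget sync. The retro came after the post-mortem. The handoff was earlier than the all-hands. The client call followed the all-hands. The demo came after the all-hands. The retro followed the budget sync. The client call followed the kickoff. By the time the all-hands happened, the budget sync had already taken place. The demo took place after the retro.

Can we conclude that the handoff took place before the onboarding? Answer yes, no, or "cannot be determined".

Chain the constraints: the handoff → the budget sync → the onboarding. Each link is directly stated, so the handoff comes before the onboarding.

yes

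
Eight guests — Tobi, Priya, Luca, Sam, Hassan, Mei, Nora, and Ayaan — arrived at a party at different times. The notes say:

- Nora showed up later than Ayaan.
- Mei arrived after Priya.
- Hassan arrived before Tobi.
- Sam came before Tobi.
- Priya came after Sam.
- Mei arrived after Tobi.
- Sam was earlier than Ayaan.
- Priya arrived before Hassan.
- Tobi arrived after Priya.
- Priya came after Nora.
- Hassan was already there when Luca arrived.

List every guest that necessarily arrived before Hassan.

Ayaan, Nora, Priya, Sam

Directly stated before Hassan: Priya.
Ayaan reaches Hassan via Ayaan → Nora → Priya → Hassan.
Nora reaches Hassan via Nora → Priya → Hassan.
Sam reaches Hassan via Sam → Priya → Hassan.
No chain forces Mei (or any of the others) ahead of Hassan.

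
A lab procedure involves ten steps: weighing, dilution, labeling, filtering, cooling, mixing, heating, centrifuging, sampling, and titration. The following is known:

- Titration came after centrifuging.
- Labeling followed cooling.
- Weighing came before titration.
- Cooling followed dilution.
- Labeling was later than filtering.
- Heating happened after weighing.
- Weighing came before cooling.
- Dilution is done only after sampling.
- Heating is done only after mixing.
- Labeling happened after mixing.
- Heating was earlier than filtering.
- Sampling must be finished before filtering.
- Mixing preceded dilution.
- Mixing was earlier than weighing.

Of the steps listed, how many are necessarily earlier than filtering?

4

Directly stated before filtering: heating and sampling.
Mixing reaches filtering via mixing → heating → filtering.
Weighing reaches filtering via weighing → heating → filtering.
No chain forces labeling (or any of the others) ahead of filtering.
That's heating, mixing, sampling, and weighing — 4 in all.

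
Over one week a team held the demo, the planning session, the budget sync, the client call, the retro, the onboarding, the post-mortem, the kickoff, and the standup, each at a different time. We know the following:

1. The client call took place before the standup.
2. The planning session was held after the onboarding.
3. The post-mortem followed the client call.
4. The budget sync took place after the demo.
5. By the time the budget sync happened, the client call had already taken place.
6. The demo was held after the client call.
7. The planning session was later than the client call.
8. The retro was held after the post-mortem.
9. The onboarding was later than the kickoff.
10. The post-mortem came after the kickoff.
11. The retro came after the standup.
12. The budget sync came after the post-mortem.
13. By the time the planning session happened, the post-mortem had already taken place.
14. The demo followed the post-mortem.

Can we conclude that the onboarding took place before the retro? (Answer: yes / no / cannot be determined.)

cannot be determined

No chain of stated constraints runs from the onboarding to the retro, and none runs from the retro to the onboarding either.
So the relative order of the onboarding and the retro is not fixed by the given facts.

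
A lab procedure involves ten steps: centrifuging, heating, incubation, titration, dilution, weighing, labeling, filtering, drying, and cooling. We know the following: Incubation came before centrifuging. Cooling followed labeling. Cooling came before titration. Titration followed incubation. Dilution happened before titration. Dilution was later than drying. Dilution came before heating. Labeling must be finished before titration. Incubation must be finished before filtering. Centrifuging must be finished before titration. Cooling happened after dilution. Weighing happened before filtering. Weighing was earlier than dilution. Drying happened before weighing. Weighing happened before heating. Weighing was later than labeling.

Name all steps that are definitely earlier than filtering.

Directly stated before filtering: incubation and weighing.
Drying reaches filtering via drying → weighing → filtering.
Labeling reaches filtering via labeling → weighing → filtering.
No chain forces centrifuging (or any of the others) ahead of filtering.

drying, incubation, labeling, weighing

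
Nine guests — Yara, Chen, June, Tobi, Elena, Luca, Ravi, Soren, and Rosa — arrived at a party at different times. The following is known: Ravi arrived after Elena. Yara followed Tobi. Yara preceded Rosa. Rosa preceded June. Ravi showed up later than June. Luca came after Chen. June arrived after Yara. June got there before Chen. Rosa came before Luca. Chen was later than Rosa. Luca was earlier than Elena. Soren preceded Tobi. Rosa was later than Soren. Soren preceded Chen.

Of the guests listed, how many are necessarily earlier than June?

Directly stated before June: Rosa and Yara.
Soren reaches June via Soren → Rosa → June.
Tobi reaches June via Tobi → Yara → June.
No chain forces Elena (or any of the others) ahead of June.
That's Rosa, Soren, Tobi, and Yara — 4 in all.

4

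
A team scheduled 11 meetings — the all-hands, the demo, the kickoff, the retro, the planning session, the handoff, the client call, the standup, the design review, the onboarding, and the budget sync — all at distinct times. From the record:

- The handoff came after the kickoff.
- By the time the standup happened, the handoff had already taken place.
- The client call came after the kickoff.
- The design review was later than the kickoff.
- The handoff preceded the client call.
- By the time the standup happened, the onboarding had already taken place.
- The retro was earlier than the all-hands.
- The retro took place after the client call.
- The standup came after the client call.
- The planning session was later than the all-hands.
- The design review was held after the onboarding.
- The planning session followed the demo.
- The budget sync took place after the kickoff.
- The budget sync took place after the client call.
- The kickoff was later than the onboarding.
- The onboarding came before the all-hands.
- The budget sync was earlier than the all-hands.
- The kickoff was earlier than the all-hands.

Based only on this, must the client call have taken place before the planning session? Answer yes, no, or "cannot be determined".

yes

Chain the constraints: the client call → the retro → the all-hands → the planning session. Each link is directly stated, so the client call comes before the planning session.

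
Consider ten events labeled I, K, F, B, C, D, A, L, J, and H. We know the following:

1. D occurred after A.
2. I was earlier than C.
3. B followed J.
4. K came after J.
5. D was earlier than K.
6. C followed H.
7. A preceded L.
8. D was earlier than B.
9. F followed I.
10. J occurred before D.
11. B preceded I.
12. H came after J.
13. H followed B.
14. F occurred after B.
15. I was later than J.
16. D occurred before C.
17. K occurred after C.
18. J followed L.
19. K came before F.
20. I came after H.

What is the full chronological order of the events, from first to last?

The constraints fix every adjacent pair, so only one ordering works:
A → L → J → D → B → H → I → C → K → F.

A, L, J, D, B, H, I, C, K, F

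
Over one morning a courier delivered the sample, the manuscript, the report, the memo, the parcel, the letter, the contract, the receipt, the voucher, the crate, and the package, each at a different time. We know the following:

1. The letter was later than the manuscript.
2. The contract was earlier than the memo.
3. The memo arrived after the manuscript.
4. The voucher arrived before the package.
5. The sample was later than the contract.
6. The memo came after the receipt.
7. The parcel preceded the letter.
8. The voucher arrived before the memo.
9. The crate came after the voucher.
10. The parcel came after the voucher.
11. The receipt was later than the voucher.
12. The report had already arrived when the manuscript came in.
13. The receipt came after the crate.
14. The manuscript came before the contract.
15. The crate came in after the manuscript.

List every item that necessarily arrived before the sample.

Directly stated before the sample: the contract.
The manuscript reaches the sample via the manuscript → the contract → the sample.
The report reaches the sample via the report → the manuscript → the contract → the sample.
No chain forces the package (or any of the others) ahead of the sample.

the contract, the manuscript, the report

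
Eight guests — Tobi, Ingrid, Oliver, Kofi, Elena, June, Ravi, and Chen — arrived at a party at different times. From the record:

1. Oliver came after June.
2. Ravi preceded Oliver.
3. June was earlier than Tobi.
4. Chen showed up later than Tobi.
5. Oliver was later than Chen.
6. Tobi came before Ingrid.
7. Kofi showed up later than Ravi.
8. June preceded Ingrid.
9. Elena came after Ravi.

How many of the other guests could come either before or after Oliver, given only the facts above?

Forced before Oliver: Chen, June, Ravi, and Tobi.
That leaves Elena, Ingrid, and Kofi with no forced order relative to Oliver — 3.

3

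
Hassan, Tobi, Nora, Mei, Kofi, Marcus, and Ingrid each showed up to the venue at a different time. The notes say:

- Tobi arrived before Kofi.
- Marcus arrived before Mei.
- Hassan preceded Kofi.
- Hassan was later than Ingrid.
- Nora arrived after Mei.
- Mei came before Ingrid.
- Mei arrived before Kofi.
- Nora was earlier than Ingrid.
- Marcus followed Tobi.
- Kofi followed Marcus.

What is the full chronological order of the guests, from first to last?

Tobi, Marcus, Mei, Nora, Ingrid, Hassan, Kofi

The constraints fix every adjacent pair, so only one ordering works:
Tobi → Marcus → Mei → Nora → Ingrid → Hassan → Kofi.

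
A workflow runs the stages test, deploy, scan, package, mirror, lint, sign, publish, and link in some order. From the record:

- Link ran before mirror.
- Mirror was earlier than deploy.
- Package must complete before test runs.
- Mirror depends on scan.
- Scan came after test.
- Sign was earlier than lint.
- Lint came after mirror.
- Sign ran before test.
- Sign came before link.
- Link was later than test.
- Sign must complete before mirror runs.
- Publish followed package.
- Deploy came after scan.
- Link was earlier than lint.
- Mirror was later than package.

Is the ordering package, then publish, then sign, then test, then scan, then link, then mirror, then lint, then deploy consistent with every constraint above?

Check each stated constraint against the proposed order — e.g. sign is ahead of lint; package is ahead of mirror. Every pair is in the required order; nothing is violated.

yes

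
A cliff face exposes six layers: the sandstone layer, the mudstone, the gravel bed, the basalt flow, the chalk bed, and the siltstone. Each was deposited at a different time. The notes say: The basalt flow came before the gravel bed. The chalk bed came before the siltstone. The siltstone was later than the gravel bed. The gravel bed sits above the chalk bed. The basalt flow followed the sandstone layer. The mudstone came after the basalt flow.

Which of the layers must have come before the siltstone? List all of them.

the basalt flow, the chalk bed, the gravel bed, the sandstone layer

Directly stated before the siltstone: the chalk bed and the gravel bed.
The basalt flow reaches the siltstone via the basalt flow → the gravel bed → the siltstone.
The sandstone layer reaches the siltstone via the sandstone layer → the basalt flow → the gravel bed → the siltstone.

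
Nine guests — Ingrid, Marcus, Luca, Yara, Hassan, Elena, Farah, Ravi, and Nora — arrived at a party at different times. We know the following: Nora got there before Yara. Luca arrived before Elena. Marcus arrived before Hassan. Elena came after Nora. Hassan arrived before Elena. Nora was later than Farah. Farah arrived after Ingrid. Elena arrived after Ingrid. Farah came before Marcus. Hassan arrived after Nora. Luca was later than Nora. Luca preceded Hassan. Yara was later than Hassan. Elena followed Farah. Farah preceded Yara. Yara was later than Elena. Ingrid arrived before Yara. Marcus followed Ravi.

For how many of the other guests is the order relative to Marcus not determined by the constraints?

2

Forced before Marcus: Farah, Ingrid, and Ravi; forced after Marcus: Elena, Hassan, and Yara.
That leaves Luca and Nora with no forced order relative to Marcus — 2.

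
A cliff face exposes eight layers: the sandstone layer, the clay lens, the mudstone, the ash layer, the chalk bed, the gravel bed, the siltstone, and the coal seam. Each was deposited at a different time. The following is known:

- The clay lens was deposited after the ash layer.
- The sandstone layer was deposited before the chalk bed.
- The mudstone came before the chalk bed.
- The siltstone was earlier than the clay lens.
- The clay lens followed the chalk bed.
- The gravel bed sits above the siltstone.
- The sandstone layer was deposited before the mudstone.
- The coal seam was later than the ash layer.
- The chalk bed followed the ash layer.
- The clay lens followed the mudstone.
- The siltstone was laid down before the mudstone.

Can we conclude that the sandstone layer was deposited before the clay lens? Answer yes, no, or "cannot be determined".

yes

Chain the constraints: the sandstone layer → the mudstone → the clay lens. Each link is directly stated, so the sandstone layer comes before the clay lens.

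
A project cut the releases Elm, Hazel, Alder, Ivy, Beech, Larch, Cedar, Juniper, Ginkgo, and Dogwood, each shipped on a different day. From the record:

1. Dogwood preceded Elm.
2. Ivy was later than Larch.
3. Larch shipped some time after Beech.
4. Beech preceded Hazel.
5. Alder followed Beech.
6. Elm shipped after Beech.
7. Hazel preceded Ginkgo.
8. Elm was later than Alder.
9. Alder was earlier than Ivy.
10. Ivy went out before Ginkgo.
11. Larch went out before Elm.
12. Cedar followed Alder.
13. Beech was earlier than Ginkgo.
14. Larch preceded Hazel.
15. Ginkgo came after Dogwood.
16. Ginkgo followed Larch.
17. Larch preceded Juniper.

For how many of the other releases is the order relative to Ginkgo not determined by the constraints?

Forced before Ginkgo: Alder, Beech, Dogwood, Hazel, Ivy, and Larch.
That leaves Cedar, Elm, and Juniper with no forced order relative to Ginkgo — 3.

3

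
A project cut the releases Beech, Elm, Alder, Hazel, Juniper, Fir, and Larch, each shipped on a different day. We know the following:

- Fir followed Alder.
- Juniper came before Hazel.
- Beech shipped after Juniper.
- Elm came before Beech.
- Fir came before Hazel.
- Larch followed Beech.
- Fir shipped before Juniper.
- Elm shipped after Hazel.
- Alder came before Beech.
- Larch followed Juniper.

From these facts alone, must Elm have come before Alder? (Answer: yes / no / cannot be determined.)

no

Tracing the constraints gives Alder → Fir → Hazel → Elm, so Alder must come before Elm.
That means Elm cannot be before Alder.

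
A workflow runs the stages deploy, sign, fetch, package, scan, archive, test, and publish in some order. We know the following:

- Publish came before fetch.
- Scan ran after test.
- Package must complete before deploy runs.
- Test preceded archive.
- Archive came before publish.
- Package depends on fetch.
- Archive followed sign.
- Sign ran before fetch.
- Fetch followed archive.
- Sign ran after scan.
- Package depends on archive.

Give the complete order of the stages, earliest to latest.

The constraints fix every adjacent pair, so only one ordering works:
test → scan → sign → archive → publish → fetch → package → deploy.

test, scan, sign, archive, publish, fetch, package, deploy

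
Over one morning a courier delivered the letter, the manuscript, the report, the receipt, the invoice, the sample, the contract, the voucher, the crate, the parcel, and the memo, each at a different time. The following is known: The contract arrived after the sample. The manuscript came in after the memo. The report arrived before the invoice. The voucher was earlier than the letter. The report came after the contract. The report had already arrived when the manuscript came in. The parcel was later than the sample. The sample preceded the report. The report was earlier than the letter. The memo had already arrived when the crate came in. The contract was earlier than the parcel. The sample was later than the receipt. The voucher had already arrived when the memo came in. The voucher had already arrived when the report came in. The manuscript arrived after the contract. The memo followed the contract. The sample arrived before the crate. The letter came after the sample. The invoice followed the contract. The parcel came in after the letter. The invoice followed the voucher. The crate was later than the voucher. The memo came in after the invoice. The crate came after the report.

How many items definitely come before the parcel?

6

Directly stated before the parcel: the contract, the letter, and the sample.
The receipt reaches the parcel via the receipt → the sample → the parcel.
The report reaches the parcel via the report → the letter → the parcel.
The voucher reaches the parcel via the voucher → the letter → the parcel.
That's the contract, the letter, the receipt, the report, the sample, and the voucher — 6 in all.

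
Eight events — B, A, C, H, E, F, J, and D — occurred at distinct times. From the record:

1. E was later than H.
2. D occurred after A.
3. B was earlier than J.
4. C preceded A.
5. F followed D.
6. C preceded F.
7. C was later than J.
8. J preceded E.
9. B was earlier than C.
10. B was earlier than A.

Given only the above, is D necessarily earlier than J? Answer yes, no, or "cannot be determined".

no

Tracing the constraints gives J → C → A → D, so J must come before D.
That means D cannot be before J.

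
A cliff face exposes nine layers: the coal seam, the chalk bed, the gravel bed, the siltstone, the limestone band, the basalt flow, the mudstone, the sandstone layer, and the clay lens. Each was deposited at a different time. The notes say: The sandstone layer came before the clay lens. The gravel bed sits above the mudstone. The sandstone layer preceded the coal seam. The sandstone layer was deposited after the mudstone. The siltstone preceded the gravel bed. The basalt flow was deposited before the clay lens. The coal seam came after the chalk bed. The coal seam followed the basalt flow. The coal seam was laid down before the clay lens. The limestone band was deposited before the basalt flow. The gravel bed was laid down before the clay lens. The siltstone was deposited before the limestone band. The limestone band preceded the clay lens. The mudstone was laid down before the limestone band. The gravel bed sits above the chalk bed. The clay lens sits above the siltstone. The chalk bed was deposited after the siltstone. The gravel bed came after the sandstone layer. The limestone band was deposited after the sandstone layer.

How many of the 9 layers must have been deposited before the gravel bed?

4

Directly stated before the gravel bed: the chalk bed, the mudstone, the sandstone layer, and the siltstone.
That's the chalk bed, the mudstone, the sandstone layer, and the siltstone — 4 in all.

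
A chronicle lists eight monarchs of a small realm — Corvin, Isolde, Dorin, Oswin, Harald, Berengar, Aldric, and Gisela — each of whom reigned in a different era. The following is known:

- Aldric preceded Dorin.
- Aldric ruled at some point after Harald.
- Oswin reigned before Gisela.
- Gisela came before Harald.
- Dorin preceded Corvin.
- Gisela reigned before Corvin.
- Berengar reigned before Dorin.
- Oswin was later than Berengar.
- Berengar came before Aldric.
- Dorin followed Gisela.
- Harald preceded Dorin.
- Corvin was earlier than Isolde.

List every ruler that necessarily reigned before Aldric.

Berengar, Gisela, Harald, Oswin

Directly stated before Aldric: Berengar and Harald.
Gisela reaches Aldric via Gisela → Harald → Aldric.
Oswin reaches Aldric via Oswin → Gisela → Harald → Aldric.
No chain forces Isolde (or any of the others) ahead of Aldric.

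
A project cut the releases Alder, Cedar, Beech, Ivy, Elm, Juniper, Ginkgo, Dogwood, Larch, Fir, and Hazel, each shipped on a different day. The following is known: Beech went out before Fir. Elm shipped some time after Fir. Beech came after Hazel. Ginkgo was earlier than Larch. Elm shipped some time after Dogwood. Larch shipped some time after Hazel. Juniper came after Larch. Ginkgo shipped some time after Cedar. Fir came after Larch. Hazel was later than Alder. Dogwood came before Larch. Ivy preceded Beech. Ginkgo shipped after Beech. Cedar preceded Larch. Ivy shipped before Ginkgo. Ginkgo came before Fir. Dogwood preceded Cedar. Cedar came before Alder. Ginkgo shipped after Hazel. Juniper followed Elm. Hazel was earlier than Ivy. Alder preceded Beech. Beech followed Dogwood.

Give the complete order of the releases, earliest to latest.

Dogwood, Cedar, Alder, Hazel, Ivy, Beech, Ginkgo, Larch, Fir, Elm, Juniper

The constraints fix every adjacent pair, so only one ordering works:
Dogwood → Cedar → Alder → Hazel → Ivy → Beech → Ginkgo → Larch → Fir → Elm → Juniper.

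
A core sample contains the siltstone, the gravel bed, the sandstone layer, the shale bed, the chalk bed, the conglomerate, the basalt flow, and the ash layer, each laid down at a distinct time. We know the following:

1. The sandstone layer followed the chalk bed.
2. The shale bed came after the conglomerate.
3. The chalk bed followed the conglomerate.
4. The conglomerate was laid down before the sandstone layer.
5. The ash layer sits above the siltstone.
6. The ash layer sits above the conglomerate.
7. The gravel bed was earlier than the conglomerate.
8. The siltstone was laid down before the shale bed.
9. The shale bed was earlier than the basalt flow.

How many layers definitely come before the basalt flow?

4

Directly stated before the basalt flow: the shale bed.
The conglomerate reaches the basalt flow via the conglomerate → the shale bed → the basalt flow.
The gravel bed reaches the basalt flow via the gravel bed → the conglomerate → the shale bed → the basalt flow.
The siltstone reaches the basalt flow via the siltstone → the shale bed → the basalt flow.
That's the conglomerate, the gravel bed, the shale bed, and the siltstone — 4 in all.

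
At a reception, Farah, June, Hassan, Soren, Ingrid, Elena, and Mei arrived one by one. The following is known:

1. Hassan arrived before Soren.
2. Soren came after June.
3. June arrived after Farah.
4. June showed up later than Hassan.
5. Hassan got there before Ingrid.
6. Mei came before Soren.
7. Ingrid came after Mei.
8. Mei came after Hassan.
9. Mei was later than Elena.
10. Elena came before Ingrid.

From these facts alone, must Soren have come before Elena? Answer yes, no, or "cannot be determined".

Tracing the constraints gives Elena → Mei → Soren, so Elena must come before Soren.
That means Soren cannot be before Elena.

no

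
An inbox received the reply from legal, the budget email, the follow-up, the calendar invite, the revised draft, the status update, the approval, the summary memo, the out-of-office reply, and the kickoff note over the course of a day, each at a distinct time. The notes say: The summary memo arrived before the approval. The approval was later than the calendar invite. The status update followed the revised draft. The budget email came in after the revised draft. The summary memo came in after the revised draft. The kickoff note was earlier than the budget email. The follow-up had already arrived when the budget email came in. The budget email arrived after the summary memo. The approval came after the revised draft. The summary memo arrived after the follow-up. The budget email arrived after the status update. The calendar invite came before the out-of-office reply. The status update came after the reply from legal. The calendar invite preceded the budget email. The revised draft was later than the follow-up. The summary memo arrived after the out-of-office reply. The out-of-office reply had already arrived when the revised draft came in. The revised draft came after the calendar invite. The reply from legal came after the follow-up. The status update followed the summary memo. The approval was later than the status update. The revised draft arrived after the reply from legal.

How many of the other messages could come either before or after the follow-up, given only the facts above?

3

Forced after the follow-up: the approval, the budget email, the reply from legal, the revised draft, the status update, and the summary memo.
That leaves the calendar invite, the kickoff note, and the out-of-office reply with no forced order relative to the follow-up — 3.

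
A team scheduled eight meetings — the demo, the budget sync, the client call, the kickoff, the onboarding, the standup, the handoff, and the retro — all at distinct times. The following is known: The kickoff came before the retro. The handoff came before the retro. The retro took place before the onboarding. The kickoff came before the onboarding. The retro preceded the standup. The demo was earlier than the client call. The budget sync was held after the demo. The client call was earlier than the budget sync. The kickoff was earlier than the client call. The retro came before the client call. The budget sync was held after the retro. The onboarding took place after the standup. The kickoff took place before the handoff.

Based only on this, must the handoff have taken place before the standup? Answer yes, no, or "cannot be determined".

Chain the constraints: the handoff → the retro → the standup. Each link is directly stated, so the handoff comes before the standup.

yes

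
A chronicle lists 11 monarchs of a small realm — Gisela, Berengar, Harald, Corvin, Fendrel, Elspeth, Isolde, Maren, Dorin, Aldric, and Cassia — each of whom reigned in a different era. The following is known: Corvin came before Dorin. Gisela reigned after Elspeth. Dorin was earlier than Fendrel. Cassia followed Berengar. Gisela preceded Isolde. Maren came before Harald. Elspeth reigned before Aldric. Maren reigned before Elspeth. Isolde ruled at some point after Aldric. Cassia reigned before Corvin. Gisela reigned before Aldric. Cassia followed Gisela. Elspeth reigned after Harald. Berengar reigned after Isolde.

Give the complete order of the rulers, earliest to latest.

The constraints fix every adjacent pair, so only one ordering works:
Maren → Harald → Elspeth → Gisela → Aldric → Isolde → Berengar → Cassia → Corvin → Dorin → Fendrel.

Maren, Harald, Elspeth, Gisela, Aldric, Isolde, Berengar, Cassia, Corvin, Dorin, Fendrel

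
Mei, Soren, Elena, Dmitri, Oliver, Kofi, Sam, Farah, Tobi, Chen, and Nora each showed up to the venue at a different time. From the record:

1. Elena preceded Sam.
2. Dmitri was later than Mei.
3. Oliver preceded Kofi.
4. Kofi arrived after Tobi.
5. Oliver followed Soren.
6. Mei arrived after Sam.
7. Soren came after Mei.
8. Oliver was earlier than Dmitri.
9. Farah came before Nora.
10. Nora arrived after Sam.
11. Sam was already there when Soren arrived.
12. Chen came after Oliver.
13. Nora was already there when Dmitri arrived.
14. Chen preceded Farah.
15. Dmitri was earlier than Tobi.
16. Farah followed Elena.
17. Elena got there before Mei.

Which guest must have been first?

Elena

Elena has a chain of constraints placing them before every other guest, so Elena must be first.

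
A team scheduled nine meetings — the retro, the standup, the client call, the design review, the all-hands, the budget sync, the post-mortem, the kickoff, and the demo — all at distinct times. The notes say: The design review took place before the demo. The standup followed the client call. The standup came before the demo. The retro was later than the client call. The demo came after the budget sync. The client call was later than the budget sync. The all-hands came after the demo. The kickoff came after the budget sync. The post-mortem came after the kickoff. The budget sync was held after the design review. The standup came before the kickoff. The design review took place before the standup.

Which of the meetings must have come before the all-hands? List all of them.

the budget sync, the client call, the demo, the design review, the standup

Directly stated before the all-hands: the demo.
The budget sync reaches the all-hands via the budget sync → the demo → the all-hands.
The client call reaches the all-hands via the client call → the standup → the demo → the all-hands.
The design review reaches the all-hands via the design review → the demo → the all-hands.
Likewise the standup reaches the all-hands by chaining the stated constraints.
No chain forces the kickoff (or any of the others) ahead of the all-hands.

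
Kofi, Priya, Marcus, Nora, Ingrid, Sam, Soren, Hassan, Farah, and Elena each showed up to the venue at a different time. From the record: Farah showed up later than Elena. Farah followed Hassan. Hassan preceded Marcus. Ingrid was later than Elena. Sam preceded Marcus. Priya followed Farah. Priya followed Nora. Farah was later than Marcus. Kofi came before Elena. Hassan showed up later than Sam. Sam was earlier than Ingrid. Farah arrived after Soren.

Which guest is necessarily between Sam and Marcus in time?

Hassan

Tracing the constraints gives Sam → Hassan → Marcus, so Hassan sits after Sam and before Marcus.
No other guest is forced both after Sam and before Marcus.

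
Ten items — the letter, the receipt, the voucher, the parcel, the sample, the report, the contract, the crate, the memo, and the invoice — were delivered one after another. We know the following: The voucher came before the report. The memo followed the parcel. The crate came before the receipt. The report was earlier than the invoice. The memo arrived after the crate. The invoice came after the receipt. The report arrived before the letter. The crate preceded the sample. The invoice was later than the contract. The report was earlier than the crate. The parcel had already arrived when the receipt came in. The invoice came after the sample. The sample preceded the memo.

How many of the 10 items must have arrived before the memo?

Directly stated before the memo: the crate, the parcel, and the sample.
The report reaches the memo via the report → the crate → the memo.
The voucher reaches the memo via the voucher → the report → the crate → the memo.
That's the crate, the parcel, the report, the sample, and the voucher — 5 in all.

5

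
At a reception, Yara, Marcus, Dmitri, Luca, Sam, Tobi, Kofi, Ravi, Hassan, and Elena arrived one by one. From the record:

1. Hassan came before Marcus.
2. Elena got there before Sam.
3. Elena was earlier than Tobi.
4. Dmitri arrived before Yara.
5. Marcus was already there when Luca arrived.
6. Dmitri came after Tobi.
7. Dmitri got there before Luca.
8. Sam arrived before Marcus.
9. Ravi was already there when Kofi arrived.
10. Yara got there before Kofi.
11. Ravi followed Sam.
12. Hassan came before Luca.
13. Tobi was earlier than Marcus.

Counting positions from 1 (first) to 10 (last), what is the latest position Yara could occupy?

Yara must come before Kofi — 1 guest forced after them.
Everything else can be placed before Yara in some valid order, so Yara can sit as late as position 10 − 1 = 9.

9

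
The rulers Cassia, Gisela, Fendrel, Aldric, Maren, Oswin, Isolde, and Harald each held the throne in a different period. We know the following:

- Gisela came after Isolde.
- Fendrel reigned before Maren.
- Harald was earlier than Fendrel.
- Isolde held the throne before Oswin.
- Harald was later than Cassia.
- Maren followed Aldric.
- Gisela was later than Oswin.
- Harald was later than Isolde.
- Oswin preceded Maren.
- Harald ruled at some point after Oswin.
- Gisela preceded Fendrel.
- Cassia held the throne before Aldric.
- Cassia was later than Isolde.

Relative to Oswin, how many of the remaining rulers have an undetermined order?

Forced before Oswin: Isolde; forced after Oswin: Fendrel, Gisela, Harald, and Maren.
That leaves Aldric and Cassia with no forced order relative to Oswin — 2.

2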